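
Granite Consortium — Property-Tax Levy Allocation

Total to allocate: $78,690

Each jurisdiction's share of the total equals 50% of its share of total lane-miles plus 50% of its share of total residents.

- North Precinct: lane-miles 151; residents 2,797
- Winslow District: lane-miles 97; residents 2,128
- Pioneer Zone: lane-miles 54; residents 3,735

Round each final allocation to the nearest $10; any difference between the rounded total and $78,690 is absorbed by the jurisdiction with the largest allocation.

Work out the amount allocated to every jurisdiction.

Lane-miles total 302; residents total 8,660.
Blended shares (50% lane-miles + 50% residents): North Precinct 0.4115; Winslow District 0.2835; Pioneer Zone 0.3051.
Raw shares: North Precinct 32,380.12; Winslow District 22,305.45; Pioneer Zone 24,004.43.
At nearest $10: North Precinct $32,380; Winslow District $22,310; Pioneer Zone $24,000. Sum = $78,690.
Rounded total matches; no reconciliation needed.

North Precinct: $32,380 · Winslow District: $22,310 · Pioneer Zone: $24,000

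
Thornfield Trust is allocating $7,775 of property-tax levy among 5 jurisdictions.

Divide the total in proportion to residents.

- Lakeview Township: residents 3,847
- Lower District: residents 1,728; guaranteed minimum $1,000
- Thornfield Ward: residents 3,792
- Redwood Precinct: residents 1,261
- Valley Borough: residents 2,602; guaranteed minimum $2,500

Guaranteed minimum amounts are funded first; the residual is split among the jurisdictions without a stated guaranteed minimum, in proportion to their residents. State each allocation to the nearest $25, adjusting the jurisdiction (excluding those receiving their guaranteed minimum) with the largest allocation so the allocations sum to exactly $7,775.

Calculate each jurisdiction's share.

Lakeview Township: $1,850 · Lower District: $1,000 · Thornfield Ward: $1,825 · Redwood Precinct: $600 · Valley Borough: $2,500

Guaranteed amounts: Lower District $1,000; Valley Borough $2,500. Remaining pool $4,275.
Remaining pool split over remaining residents 8,900: Lakeview Township 1,847.86 → $1,850; Thornfield Ward 1,821.44 → $1,825; Redwood Precinct 605.71 → $600.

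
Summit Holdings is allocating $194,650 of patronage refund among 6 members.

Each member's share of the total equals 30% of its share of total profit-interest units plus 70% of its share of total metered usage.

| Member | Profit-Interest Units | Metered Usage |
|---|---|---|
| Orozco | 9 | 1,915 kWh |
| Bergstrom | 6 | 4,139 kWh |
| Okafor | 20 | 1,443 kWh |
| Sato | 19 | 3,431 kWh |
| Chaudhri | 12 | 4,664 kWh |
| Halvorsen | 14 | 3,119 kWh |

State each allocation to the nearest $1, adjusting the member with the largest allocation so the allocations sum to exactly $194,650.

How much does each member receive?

Orozco: $20,515; Bergstrom: $34,520; Okafor: $25,107; Sato: $38,854; Chaudhri: $42,722; Halvorsen: $32,932

Profit-interest units total 80; metered usage total 18,711.
Composite weights (30% profit-interest units + 70% metered usage): Orozco 0.1054; Bergstrom 0.1773; Okafor 0.1290; Sato 0.1996; Chaudhri 0.2195; Halvorsen 0.1692.
Raw shares: Orozco 20,514.62; Bergstrom 34,520.15; Okafor 25,106.79; Sato 38,853.63; Chaudhri 42,722.87; Halvorsen 32,931.93.
After rounding ($1): Orozco $20,515; Bergstrom $34,520; Okafor $25,107; Sato $38,854; Chaudhri $42,723; Halvorsen $32,932. Sum = $194,651.
Difference $194,650 − $194,651 = −$1 applied to largest allocation (Chaudhri): Chaudhri becomes $42,722.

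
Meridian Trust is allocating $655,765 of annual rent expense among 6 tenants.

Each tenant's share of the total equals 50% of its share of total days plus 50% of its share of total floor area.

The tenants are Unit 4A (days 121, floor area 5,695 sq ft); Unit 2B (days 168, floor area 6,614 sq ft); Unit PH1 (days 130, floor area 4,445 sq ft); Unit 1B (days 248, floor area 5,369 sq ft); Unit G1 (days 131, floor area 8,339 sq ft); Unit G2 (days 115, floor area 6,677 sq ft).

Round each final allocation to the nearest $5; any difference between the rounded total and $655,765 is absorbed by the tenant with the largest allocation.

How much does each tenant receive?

Totals — days 913, floor area 37,139.
Composite weights (50% days + 50% floor area): Unit 4A 0.1429; Unit 2B 0.1810; Unit PH1 0.1310; Unit 1B 0.2081; Unit G1 0.1840; Unit G2 0.1529.
Proportional shares: Unit 4A 93,732.74; Unit 2B 118,725.10; Unit PH1 85,929.23; Unit 1B 136,463.71; Unit G1 120,666.62; Unit G2 100,247.59.
After rounding ($5): Unit 4A $93,735; Unit 2B $118,725; Unit PH1 $85,930; Unit 1B $136,465; Unit G1 $120,665; Unit G2 $100,250. Sum = $655,770.
Difference $655,765 − $655,770 = −$5 applied to largest allocation (Unit 1B): Unit 1B becomes $136,460.

Unit 4A: $93,735; Unit 2B: $118,725; Unit PH1: $85,930; Unit 1B: $136,460; Unit G1: $120,665; Unit G2: $100,250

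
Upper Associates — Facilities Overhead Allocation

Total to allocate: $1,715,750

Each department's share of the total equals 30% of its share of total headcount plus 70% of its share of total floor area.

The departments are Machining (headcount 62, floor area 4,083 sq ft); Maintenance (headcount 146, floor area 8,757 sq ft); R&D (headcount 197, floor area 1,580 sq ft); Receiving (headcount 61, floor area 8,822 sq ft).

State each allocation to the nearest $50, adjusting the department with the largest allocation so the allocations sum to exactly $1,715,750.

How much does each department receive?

Totals — headcount 466, floor area 23,242.
Blended shares (30% headcount + 70% floor area): Machining 0.1629; Maintenance 0.3577; R&D 0.1744; Receiving 0.3050.
Pro-rata amounts: Machining 279,470.81; Maintenance 613,781.73; R&D 299,244.47; Receiving 523,252.98.
Rounded to nearest $50: Machining $279,450; Maintenance $613,800; R&D $299,250; Receiving $523,250. Sum = $1,715,750.
Rounded total matches; no reconciliation needed.

Machining: $279,450 · Maintenance: $613,800 · R&D: $299,250 · Receiving: $523,250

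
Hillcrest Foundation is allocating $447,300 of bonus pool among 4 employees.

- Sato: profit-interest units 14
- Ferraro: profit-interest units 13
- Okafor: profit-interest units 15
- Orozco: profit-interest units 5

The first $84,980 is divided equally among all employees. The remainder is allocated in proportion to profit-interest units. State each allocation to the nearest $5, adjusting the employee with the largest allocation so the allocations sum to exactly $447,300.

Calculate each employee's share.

$84,980 shared equally gives $21,245 per employee.
Remainder $362,320 by profit-interest units (total 47): Sato 107,925.11 → $107,925; Ferraro 100,216.17 → $100,215; Okafor 115,634.04 → $115,635; Orozco 38,544.68 → $38,545.
Totals: Sato $21,245 + $107,925 = $129,170; Ferraro $21,245 + $100,215 = $121,460; Okafor $21,245 + $115,635 = $136,880; Orozco $21,245 + $38,545 = $59,790.

Sato: $129,170; Ferraro: $121,460; Okafor: $136,880; Orozco: $59,790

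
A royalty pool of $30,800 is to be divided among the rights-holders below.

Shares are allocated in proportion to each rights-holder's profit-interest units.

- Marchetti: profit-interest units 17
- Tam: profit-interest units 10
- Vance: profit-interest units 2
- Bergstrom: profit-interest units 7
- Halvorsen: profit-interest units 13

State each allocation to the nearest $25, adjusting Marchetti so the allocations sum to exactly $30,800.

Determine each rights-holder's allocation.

Total profit-interest units = 49.
Unrounded shares: Marchetti 17/49 × $30,800 = 10,685.71; Tam 10/49 × $30,800 = 6,285.71; Vance 2/49 × $30,800 = 1,257.14; Bergstrom 7/49 × $30,800 = 4,400.00; Halvorsen 13/49 × $30,800 = 8,171.43.
After rounding ($25): Marchetti $10,675; Tam $6,275; Vance $1,250; Bergstrom $4,400; Halvorsen $8,175. Sum = $30,775.
Difference $30,800 − $30,775 = +$25 applied to Marchetti: Marchetti becomes $10,700.

Marchetti: $10,700; Tam: $6,275; Vance: $1,250; Bergstrom: $4,400; Halvorsen: $8,175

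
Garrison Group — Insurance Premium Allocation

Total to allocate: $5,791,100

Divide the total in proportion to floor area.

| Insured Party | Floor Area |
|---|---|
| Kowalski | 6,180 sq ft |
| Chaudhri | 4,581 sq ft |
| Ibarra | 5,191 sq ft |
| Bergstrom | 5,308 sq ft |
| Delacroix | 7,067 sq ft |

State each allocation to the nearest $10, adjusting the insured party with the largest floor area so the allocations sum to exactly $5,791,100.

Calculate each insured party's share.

Sum of floor area: 28,327.
Raw shares: Kowalski 6,180/28,327 × $5,791,100 = 1,263,423.52; Chaudhri 4,581/28,327 × $5,791,100 = 936,528.02; Ibarra 5,191/28,327 × $5,791,100 = 1,061,234.87; Bergstrom 5,308/28,327 × $5,791,100 = 1,085,154.05; Delacroix 7,067/28,327 × $5,791,100 = 1,444,759.55.
At nearest $10: Kowalski $1,263,420; Chaudhri $936,530; Ibarra $1,061,230; Bergstrom $1,085,150; Delacroix $1,444,760. Sum = $5,791,090.
Difference $5,791,100 − $5,791,090 = +$10 applied to largest floor area (Delacroix): Delacroix becomes $1,444,770.

Kowalski: $1,263,420 | Chaudhri: $936,530 | Ibarra: $1,061,230 | Bergstrom: $1,085,150 | Delacroix: $1,444,770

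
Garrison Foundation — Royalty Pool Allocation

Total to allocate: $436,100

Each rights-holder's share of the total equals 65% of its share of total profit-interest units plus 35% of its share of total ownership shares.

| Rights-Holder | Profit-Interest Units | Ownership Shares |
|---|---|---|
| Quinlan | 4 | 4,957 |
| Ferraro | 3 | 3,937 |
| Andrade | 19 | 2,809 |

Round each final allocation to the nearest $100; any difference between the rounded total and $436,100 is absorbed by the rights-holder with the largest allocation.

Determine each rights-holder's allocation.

Quinlan: $108,300 | Ferraro: $84,100 | Andrade: $243,700

Profit-interest units total 26; ownership shares total 11,703.
Composite weights (65% profit-interest units + 35% ownership shares): Quinlan 0.2482; Ferraro 0.1927; Andrade 0.5590.
Raw shares: Quinlan 108,261.09; Ferraro 84,055.36; Andrade 243,783.55.
Rounded to nearest $100: Quinlan $108,300; Ferraro $84,100; Andrade $243,800. Sum = $436,200.
Difference $436,100 − $436,200 = −$100 applied to largest allocation (Andrade): Andrade becomes $243,700.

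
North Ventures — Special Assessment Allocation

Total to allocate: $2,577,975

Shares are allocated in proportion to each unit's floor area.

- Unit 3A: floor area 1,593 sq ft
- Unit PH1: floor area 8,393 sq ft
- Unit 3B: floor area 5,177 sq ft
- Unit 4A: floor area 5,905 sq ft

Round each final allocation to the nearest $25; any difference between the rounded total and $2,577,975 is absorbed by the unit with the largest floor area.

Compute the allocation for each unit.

Sum of floor area: 1,593 + 8,393 + 5,177 + 5,905 = 21,068.
Proportional shares: Unit 3A 194,926.63; Unit PH1 1,027,005.13; Unit 3B 633,480.95; Unit 4A 722,562.29.
After rounding ($25): Unit 3A $194,925; Unit PH1 $1,027,000; Unit 3B $633,475; Unit 4A $722,550. Sum = $2,577,950.
Difference $2,577,975 − $2,577,950 = +$25 applied to largest floor area (Unit PH1): Unit PH1 becomes $1,027,025.

Unit 3A: $194,925 | Unit PH1: $1,027,025 | Unit 3B: $633,475 | Unit 4A: $722,550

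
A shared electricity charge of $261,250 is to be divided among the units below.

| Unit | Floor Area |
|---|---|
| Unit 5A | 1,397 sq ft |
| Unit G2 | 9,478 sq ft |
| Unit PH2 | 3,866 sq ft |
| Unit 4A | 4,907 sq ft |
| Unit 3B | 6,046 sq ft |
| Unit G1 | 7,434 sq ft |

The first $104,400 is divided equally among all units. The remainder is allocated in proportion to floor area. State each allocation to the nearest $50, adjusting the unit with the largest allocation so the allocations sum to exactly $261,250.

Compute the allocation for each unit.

Unit 5A: $24,000; Unit G2: $62,250; Unit PH2: $35,700; Unit 4A: $40,650; Unit 3B: $46,050; Unit G1: $52,600

$104,400 shared equally gives $17,400 per unit.
Remainder $156,850 by floor area (total 33,128): Unit 5A 6,614.33 → $6,600; Unit G2 44,875.16 → $44,900; Unit PH2 18,304.22 → $18,300; Unit 4A 23,233.00 → $23,250; Unit 3B 28,625.79 → $28,650; Unit G1 35,197.50 → $35,200.
Rounding difference −$50 on remainder applied to Unit G2.
Totals: Unit 5A $17,400 + $6,600 = $24,000; Unit G2 $17,400 + $44,850 = $62,250; Unit PH2 $17,400 + $18,300 = $35,700; Unit 4A $17,400 + $23,250 = $40,650; Unit 3B $17,400 + $28,650 = $46,050; Unit G1 $17,400 + $35,200 = $52,600.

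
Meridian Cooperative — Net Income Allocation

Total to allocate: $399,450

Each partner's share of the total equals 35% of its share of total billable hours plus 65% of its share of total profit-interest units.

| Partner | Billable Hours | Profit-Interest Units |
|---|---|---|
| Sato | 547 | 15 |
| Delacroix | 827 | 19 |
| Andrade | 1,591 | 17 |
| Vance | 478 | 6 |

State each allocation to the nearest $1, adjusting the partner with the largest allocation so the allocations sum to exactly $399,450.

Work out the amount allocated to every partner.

Sato: $90,539; Delacroix: $120,129; Andrade: $142,041; Vance: $46,741

Billable hours total 3,443; profit-interest units total 57.
Composite weights (35% billable hours + 65% profit-interest units): Sato 0.2267; Delacroix 0.3007; Andrade 0.3556; Vance 0.1170.
Raw shares: Sato 90,538.62; Delacroix 120,128.91; Andrade 142,041.86; Vance 46,740.60.
Rounded to nearest $1: Sato $90,539; Delacroix $120,129; Andrade $142,042; Vance $46,741. Sum = $399,451.
Difference $399,450 − $399,451 = −$1 applied to largest allocation (Andrade): Andrade becomes $142,041.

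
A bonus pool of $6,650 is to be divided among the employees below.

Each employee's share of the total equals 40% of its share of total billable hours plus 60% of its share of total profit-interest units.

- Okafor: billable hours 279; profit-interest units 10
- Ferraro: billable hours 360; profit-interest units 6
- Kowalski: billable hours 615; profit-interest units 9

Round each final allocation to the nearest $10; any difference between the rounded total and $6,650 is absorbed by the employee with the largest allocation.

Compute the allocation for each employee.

Okafor: $2,190 · Ferraro: $1,720 · Kowalski: $2,740

Billable hours total 1,254; profit-interest units total 25.
Composite weights (40% billable hours + 60% profit-interest units): Okafor 0.3290; Ferraro 0.2588; Kowalski 0.4122.
Pro-rata amounts: Okafor 2,187.82; Ferraro 1,721.24; Kowalski 2,740.95.
After rounding ($10): Okafor $2,190; Ferraro $1,720; Kowalski $2,740. Sum = $6,650.
No rounding difference to absorb.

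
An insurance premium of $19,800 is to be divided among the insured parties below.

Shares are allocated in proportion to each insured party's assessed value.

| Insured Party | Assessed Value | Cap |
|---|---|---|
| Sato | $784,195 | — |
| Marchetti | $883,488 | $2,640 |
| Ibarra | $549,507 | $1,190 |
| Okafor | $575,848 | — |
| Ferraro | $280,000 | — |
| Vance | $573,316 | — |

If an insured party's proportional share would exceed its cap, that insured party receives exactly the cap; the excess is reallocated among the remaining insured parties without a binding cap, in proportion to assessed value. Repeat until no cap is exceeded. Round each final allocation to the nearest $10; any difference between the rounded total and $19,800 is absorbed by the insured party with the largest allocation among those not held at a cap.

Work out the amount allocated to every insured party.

Sato: $5,660 · Marchetti: $2,640 · Ibarra: $1,190 · Okafor: $4,150 · Ferraro: $2,020 · Vance: $4,140

Total assessed value = 3,646,354.
Proportional shares (ignoring caps): Sato 4,258.24; Marchetti 4,797.41; Ibarra 2,983.87; Okafor 3,126.90; Ferraro 1,520.42; Vance 3,113.15.
Cap binds for Marchetti ($2,640), Ibarra ($1,190); balance $15,970 reallocated over remaining assessed value 2,213,359.
Shares after redistribution: Sato 5,658.18 → $5,660; Okafor 4,154.90 → $4,150; Ferraro 2,020.28 → $2,020; Vance 4,136.63 → $4,140.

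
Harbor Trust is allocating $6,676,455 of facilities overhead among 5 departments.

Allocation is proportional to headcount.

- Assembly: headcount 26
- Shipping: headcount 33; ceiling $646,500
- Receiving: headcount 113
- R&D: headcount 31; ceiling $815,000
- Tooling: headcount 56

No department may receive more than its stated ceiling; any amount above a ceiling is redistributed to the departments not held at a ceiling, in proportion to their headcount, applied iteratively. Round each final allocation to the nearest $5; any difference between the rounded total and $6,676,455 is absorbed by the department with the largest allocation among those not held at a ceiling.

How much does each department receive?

Assembly: $695,325 | Shipping: $646,500 | Receiving: $3,022,000 | R&D: $815,000 | Tooling: $1,497,630

Sum of headcount: 259.
Pro-rata shares before constraints: Assembly 670,223.28; Shipping 850,668.01; Receiving 2,912,893.49; R&D 799,112.37; Tooling 1,443,557.84.
Cap binds for Shipping ($646,500); remaining pool $6,029,955 reallocated over remaining headcount 226.
Cap binds for R&D ($815,000); remaining pool $5,214,955 reallocated over remaining headcount 195.
Remaining shares: Assembly 695,327.33 → $695,325; Receiving 3,021,999.56 → $3,022,000; Tooling 1,497,628.10 → $1,497,630.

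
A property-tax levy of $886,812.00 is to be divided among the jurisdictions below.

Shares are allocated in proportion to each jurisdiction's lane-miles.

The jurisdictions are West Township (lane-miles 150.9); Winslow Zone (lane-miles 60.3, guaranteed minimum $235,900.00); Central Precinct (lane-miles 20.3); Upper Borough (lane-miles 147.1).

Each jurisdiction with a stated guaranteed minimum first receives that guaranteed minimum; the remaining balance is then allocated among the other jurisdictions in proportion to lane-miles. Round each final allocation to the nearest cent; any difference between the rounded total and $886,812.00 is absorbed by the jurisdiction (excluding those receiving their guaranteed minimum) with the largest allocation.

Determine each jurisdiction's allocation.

Fund the minimums — Winslow Zone $235,900.00. Balance $650,912.00.
Balance split over remaining lane-miles 318.3: West Township 308,585.0481 → $308,585.05; Central Precinct 41,512.7666 → $41,512.77; Upper Borough 300,814.1854 → $300,814.19.
Rounding difference −$0.01 applied to West Township → $308,585.04.

West Township: $308,585.04; Winslow Zone: $235,900.00; Central Precinct: $41,512.77; Upper Borough: $300,814.19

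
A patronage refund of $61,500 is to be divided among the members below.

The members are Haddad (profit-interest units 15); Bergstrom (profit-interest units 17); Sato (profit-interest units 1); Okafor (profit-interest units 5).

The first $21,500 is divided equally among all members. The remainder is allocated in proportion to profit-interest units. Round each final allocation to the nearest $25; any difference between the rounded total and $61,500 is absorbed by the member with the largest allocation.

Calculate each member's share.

Haddad: $21,175 | Bergstrom: $23,250 | Sato: $6,425 | Okafor: $10,650

$21,500 shared equally gives $5,375 per member.
Remainder $40,000 by profit-interest units (total 38): Haddad 15,789.47 → $15,800; Bergstrom 17,894.74 → $17,900; Sato 1,052.63 → $1,050; Okafor 5,263.16 → $5,275.
Rounding difference −$25 on remainder applied to Bergstrom.
Totals: Haddad $5,375 + $15,800 = $21,175; Bergstrom $5,375 + $17,875 = $23,250; Sato $5,375 + $1,050 = $6,425; Okafor $5,375 + $5,275 = $10,650.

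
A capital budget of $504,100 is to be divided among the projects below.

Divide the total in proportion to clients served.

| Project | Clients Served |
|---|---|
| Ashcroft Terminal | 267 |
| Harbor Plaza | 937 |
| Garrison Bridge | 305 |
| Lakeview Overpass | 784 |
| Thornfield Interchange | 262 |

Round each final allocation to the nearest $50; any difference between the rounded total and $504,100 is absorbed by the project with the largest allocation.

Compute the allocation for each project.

Total clients served = 2,555.
Proportional shares: Ashcroft Terminal 267/2,555 × $504,100 = 52,678.94; Harbor Plaza 937/2,555 × $504,100 = 184,869.55; Garrison Bridge 305/2,555 × $504,100 = 60,176.32; Lakeview Overpass 784/2,555 × $504,100 = 154,682.74; Thornfield Interchange 262/2,555 × $504,100 = 51,692.45.
Rounded to nearest $50: Ashcroft Terminal $52,700; Harbor Plaza $184,850; Garrison Bridge $60,200; Lakeview Overpass $154,700; Thornfield Interchange $51,700. Sum = $504,150.
Difference $504,100 − $504,150 = −$50 applied to largest allocation (Harbor Plaza): Harbor Plaza becomes $184,800.

Ashcroft Terminal: $52,700 | Harbor Plaza: $184,800 | Garrison Bridge: $60,200 | Lakeview Overpass: $154,700 | Thornfield Interchange: $51,700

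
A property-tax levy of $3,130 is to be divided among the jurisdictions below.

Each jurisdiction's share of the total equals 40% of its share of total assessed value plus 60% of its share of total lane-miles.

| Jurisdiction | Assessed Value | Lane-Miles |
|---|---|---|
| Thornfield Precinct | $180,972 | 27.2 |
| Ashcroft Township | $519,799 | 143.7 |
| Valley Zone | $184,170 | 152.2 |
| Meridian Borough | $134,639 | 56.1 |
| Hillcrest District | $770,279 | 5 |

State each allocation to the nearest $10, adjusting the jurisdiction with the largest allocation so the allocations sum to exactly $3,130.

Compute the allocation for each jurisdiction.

Thornfield Precinct: $260 · Ashcroft Township: $1,070 · Valley Zone: $870 · Meridian Borough: $370 · Hillcrest District: $560

Totals — assessed value 1,789,859, lane-miles 384.2.
Blended shares (40% assessed value + 60% lane-miles): Thornfield Precinct 0.0829; Ashcroft Township 0.3406; Valley Zone 0.2788; Meridian Borough 0.1177; Hillcrest District 0.1800.
Raw shares: Thornfield Precinct 259.55; Ashcroft Township 1,066.01; Valley Zone 872.79; Meridian Borough 368.40; Hillcrest District 563.25.
Rounded to nearest $10: Thornfield Precinct $260; Ashcroft Township $1,070; Valley Zone $870; Meridian Borough $370; Hillcrest District $560. Sum = $3,130.
No rounding difference to absorb.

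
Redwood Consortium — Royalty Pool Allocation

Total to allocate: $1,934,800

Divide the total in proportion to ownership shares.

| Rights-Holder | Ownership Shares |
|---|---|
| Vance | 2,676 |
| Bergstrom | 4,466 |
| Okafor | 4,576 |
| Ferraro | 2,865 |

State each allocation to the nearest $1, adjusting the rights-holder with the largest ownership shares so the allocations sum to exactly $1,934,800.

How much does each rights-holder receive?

Vance: $355,038; Bergstrom: $592,527; Okafor: $607,121; Ferraro: $380,114

Sum of ownership shares: 2,676 + 4,466 + 4,576 + 2,865 = 14,583.
Unrounded shares: Vance 355,038.39; Bergstrom 592,526.70; Okafor 607,120.95; Ferraro 380,113.97.
At nearest $1: Vance $355,038; Bergstrom $592,527; Okafor $607,121; Ferraro $380,114. Sum = $1,934,800.
Sum already equals the total — no adjustment.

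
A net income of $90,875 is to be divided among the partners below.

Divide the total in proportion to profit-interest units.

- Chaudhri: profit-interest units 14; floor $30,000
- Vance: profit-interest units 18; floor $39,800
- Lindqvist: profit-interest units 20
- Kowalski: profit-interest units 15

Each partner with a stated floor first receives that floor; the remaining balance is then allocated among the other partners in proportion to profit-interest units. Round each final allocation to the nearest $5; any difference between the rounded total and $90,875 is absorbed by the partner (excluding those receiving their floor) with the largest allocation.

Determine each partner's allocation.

Chaudhri: $30,000 · Vance: $39,800 · Lindqvist: $12,045 · Kowalski: $9,030

Fund the minimums — Chaudhri $30,000; Vance $39,800. Residual $21,075.
Residual split over remaining profit-interest units 35: Lindqvist 12,042.86 → $12,045; Kowalski 9,032.14 → $9,030.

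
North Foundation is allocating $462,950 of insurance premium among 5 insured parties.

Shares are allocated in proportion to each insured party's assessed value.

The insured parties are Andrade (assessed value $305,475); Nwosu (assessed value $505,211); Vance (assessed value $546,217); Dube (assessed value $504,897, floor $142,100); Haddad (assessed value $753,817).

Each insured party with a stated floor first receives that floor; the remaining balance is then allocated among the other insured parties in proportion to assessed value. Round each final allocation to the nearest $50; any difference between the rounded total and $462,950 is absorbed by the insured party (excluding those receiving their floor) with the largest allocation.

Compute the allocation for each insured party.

Fund the minimums — Dube $142,100. Balance $320,850.
Balance split over remaining assessed value 2,110,720: Andrade 46,435.18 → $46,450; Nwosu 76,796.99 → $76,800; Vance 83,030.30 → $83,050; Haddad 114,587.53 → $114,600.
Rounding difference −$50 applied to Haddad → $114,550.

Andrade: $46,450; Nwosu: $76,800; Vance: $83,050; Dube: $142,100; Haddad: $114,550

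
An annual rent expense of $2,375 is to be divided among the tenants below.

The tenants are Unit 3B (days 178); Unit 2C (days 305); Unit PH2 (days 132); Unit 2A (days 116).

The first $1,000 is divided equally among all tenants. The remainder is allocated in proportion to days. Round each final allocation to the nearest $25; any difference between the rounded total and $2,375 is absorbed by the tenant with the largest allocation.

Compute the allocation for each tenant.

$1,000 shared equally gives $250 per tenant.
Remainder $1,375 by days (total 731): Unit 3B 334.82 → $325; Unit 2C 573.70 → $575; Unit PH2 248.29 → $250; Unit 2A 218.19 → $225.
Totals: Unit 3B $250 + $325 = $575; Unit 2C $250 + $575 = $825; Unit PH2 $250 + $250 = $500; Unit 2A $250 + $225 = $475.

Unit 3B: $575; Unit 2C: $825; Unit PH2: $500; Unit 2A: $475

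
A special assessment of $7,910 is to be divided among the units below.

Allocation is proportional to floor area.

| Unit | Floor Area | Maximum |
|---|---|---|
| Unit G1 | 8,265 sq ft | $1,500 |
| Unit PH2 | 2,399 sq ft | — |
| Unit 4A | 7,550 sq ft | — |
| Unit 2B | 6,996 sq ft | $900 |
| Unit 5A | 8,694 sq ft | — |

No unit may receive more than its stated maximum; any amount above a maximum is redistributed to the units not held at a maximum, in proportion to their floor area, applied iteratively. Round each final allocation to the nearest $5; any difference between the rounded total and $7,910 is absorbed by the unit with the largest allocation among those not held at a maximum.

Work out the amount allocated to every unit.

Total floor area = 33,904.
Pro-rata shares before constraints: Unit G1 1,928.27; Unit PH2 559.70; Unit 4A 1,761.46; Unit 2B 1,632.21; Unit 5A 2,028.36.
Cap binds for Unit G1 ($1,500), Unit 2B ($900); balance $5,510 reallocated over remaining floor area 18,643.
Remaining shares: Unit PH2 709.03 → $710; Unit 4A 2,231.43 → $2,230; Unit 5A 2,569.54 → $2,570.

Unit G1: $1,500 | Unit PH2: $710 | Unit 4A: $2,230 | Unit 2B: $900 | Unit 5A: $2,570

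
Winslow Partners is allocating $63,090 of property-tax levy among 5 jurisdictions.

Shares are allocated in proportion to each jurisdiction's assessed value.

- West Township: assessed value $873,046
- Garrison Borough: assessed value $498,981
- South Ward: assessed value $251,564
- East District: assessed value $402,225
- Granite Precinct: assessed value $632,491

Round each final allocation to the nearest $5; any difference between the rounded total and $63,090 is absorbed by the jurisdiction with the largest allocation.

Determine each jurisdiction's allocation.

West Township: $20,725 | Garrison Borough: $11,840 | South Ward: $5,970 | East District: $9,545 | Granite Precinct: $15,010

Total assessed value = 2,658,307.
Unrounded shares: West Township 873,046/2,658,307 × $63,090 = 20,720.13; Garrison Borough 498,981/2,658,307 × $63,090 = 11,842.39; South Ward 251,564/2,658,307 × $63,090 = 5,970.41; East District 402,225/2,658,307 × $63,090 = 9,546.07; Granite Precinct 632,491/2,658,307 × $63,090 = 15,011.00.
At nearest $5: West Township $20,720; Garrison Borough $11,840; South Ward $5,970; East District $9,545; Granite Precinct $15,010. Sum = $63,085.
Difference $63,090 − $63,085 = +$5 applied to largest allocation (West Township): West Township becomes $20,725.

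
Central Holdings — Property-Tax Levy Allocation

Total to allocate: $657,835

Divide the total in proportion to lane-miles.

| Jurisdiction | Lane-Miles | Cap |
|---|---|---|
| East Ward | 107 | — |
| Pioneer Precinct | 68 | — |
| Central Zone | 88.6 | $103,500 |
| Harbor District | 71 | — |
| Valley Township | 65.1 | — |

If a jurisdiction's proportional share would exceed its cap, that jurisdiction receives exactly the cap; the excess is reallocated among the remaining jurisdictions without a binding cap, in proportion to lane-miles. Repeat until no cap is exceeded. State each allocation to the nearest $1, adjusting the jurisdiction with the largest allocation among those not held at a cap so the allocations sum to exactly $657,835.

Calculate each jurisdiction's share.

Lane-miles total: 399.7.
Pro-rata shares before constraints: East Ward 176,102.94; Pioneer Precinct 111,915.89; Central Zone 145,819.82; Harbor District 116,853.35; Valley Township 107,143.00.
Capped: Central Zone ($103,500); remaining pool $554,335 reallocated over remaining lane-miles 311.1.
Redistributed shares: East Ward 190,658.45 → $190,658; Pioneer Precinct 121,166.12 → $121,166; Harbor District 126,511.68 → $126,512; Valley Township 115,998.74 → $115,999.

East Ward: $190,658; Pioneer Precinct: $121,166; Central Zone: $103,500; Harbor District: $126,512; Valley Township: $115,999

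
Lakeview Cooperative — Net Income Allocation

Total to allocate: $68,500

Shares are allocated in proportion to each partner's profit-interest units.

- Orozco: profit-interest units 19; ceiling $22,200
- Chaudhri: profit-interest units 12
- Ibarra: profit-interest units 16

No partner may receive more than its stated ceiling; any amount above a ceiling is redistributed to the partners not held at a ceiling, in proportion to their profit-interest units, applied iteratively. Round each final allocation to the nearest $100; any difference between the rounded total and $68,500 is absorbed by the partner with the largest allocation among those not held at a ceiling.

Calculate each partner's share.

Orozco: $22,200 | Chaudhri: $19,800 | Ibarra: $26,500

Combined profit-interest units = 47.
Proportional shares (ignoring caps): Orozco 27,691.49; Chaudhri 17,489.36; Ibarra 23,319.15.
Capped: Orozco ($22,200); remaining pool $46,300 reallocated over remaining profit-interest units 28.
Shares after redistribution: Chaudhri 19,842.86 → $19,800; Ibarra 26,457.14 → $26,500.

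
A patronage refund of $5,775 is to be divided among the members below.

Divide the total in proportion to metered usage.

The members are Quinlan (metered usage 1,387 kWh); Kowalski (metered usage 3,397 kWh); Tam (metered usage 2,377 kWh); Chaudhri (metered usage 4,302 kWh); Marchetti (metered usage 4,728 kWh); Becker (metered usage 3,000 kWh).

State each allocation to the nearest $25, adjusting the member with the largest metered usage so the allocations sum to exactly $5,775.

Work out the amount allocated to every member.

Metered usage total: 1,387 + 3,397 + 2,377 + 4,302 + 4,728 + 3,000 = 19,191.
Pro-rata amounts: Quinlan 417.38; Kowalski 1,022.23; Tam 715.29; Chaudhri 1,294.57; Marchetti 1,422.76; Becker 902.77.
After rounding ($25): Quinlan $425; Kowalski $1,025; Tam $725; Chaudhri $1,300; Marchetti $1,425; Becker $900. Sum = $5,800.
Difference $5,775 − $5,800 = −$25 applied to largest metered usage (Marchetti): Marchetti becomes $1,400.

Quinlan: $425; Kowalski: $1,025; Tam: $725; Chaudhri: $1,300; Marchetti: $1,400; Becker: $900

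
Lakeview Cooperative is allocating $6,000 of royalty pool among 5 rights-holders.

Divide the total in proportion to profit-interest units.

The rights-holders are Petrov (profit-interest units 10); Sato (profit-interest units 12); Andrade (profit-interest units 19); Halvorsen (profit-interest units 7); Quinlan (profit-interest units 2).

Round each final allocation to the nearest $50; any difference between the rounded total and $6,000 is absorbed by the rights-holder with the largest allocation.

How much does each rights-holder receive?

Petrov: $1,200 | Sato: $1,450 | Andrade: $2,250 | Halvorsen: $850 | Quinlan: $250

Combined profit-interest units = 50.
Pro-rata amounts: Petrov 10/50 × $6,000 = 1,200.00; Sato 12/50 × $6,000 = 1,440.00; Andrade 19/50 × $6,000 = 2,280.00; Halvorsen 7/50 × $6,000 = 840.00; Quinlan 2/50 × $6,000 = 240.00.
At nearest $50: Petrov $1,200; Sato $1,450; Andrade $2,300; Halvorsen $850; Quinlan $250. Sum = $6,050.
Difference $6,000 − $6,050 = −$50 applied to largest allocation (Andrade): Andrade becomes $2,250.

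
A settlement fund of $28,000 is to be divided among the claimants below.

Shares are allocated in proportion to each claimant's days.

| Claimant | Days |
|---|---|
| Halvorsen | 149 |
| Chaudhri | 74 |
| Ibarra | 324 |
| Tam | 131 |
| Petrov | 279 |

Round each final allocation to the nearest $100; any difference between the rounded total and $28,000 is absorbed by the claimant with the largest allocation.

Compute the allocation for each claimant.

Halvorsen: $4,400 · Chaudhri: $2,200 · Ibarra: $9,400 · Tam: $3,800 · Petrov: $8,200

Sum of days: 957.
Raw shares: Halvorsen 149/957 × $28,000 = 4,359.46; Chaudhri 74/957 × $28,000 = 2,165.10; Ibarra 324/957 × $28,000 = 9,479.62; Tam 131/957 × $28,000 = 3,832.81; Petrov 279/957 × $28,000 = 8,163.01.
At nearest $100: Halvorsen $4,400; Chaudhri $2,200; Ibarra $9,500; Tam $3,800; Petrov $8,200. Sum = $28,100.
Difference $28,000 − $28,100 = −$100 applied to largest allocation (Ibarra): Ibarra becomes $9,400.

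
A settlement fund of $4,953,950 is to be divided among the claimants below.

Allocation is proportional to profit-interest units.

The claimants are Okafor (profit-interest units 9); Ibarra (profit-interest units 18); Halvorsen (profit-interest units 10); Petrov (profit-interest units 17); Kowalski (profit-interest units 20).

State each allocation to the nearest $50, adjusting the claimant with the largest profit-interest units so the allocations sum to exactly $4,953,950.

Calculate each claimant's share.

Sum of profit-interest units: 9 + 18 + 10 + 17 + 20 = 74.
Pro-rata amounts: Okafor 602,507.43; Ibarra 1,205,014.86; Halvorsen 669,452.70; Petrov 1,138,069.59; Kowalski 1,338,905.41.
After rounding ($50): Okafor $602,500; Ibarra $1,205,000; Halvorsen $669,450; Petrov $1,138,050; Kowalski $1,338,900. Sum = $4,953,900.
Difference $4,953,950 − $4,953,900 = +$50 applied to largest profit-interest units (Kowalski): Kowalski becomes $1,338,950.

Okafor: $602,500 | Ibarra: $1,205,000 | Halvorsen: $669,450 | Petrov: $1,138,050 | Kowalski: $1,338,950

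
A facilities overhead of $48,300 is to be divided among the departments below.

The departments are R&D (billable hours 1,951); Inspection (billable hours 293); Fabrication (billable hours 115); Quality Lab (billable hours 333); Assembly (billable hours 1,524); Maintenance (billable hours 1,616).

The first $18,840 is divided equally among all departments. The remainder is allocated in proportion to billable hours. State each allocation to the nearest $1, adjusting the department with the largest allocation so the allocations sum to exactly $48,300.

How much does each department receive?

$18,840 shared equally gives $3,140 per department.
Remainder $29,460 by billable hours (total 5,832): R&D 9,855.36 → $9,855; Inspection 1,480.07 → $1,480; Fabrication 580.92 → $581; Quality Lab 1,682.13 → $1,682; Assembly 7,698.40 → $7,698; Maintenance 8,163.13 → $8,163.
Rounding difference +$1 on remainder applied to R&D.
Totals: R&D $3,140 + $9,856 = $12,996; Inspection $3,140 + $1,480 = $4,620; Fabrication $3,140 + $581 = $3,721; Quality Lab $3,140 + $1,682 = $4,822; Assembly $3,140 + $7,698 = $10,838; Maintenance $3,140 + $8,163 = $11,303.

R&D: $12,996 · Inspection: $4,620 · Fabrication: $3,721 · Quality Lab: $4,822 · Assembly: $10,838 · Maintenance: $11,303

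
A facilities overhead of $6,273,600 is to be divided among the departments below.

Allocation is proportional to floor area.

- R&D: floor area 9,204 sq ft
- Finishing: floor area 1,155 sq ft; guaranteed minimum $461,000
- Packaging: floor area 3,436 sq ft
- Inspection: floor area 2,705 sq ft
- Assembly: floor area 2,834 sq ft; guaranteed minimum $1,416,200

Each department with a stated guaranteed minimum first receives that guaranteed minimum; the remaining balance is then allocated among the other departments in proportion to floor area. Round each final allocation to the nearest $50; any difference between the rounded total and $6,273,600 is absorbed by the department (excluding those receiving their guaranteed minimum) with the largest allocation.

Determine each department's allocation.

R&D: $2,636,950 | Finishing: $461,000 | Packaging: $984,450 | Inspection: $775,000 | Assembly: $1,416,200

Minimums first: Finishing $461,000; Assembly $1,416,200. Remaining pool $4,396,400.
Remaining pool split over remaining floor area 15,345: R&D 2,636,980.49 → $2,637,000; Packaging 984,426.88 → $984,450; Inspection 774,992.64 → $775,000.
Rounding difference −$50 applied to R&D → $2,636,950.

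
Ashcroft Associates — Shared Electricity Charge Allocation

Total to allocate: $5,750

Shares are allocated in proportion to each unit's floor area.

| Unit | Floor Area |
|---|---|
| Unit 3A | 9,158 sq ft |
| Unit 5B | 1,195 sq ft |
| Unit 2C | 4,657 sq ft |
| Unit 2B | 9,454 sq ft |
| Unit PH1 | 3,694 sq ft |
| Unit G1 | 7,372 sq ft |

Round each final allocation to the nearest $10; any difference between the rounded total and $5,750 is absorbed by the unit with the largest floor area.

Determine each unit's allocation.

Total floor area = 35,530.
Pro-rata amounts: Unit 3A 9,158/35,530 × $5,750 = 1,482.09; Unit 5B 1,195/35,530 × $5,750 = 193.39; Unit 2C 4,657/35,530 × $5,750 = 753.67; Unit 2B 9,454/35,530 × $5,750 = 1,529.99; Unit PH1 3,694/35,530 × $5,750 = 597.82; Unit G1 7,372/35,530 × $5,750 = 1,193.05.
Rounded to nearest $10: Unit 3A $1,480; Unit 5B $190; Unit 2C $750; Unit 2B $1,530; Unit PH1 $600; Unit G1 $1,190. Sum = $5,740.
Difference $5,750 − $5,740 = +$10 applied to largest floor area (Unit 2B): Unit 2B becomes $1,540.

Unit 3A: $1,480 · Unit 5B: $190 · Unit 2C: $750 · Unit 2B: $1,540 · Unit PH1: $600 · Unit G1: $1,190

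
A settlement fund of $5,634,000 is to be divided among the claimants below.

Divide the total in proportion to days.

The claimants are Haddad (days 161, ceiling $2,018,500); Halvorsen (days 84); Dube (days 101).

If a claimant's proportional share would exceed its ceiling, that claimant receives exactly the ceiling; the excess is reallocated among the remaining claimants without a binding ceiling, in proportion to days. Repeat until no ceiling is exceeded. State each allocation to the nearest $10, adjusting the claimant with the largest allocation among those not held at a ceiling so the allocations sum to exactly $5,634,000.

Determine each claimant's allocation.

Days total: 346.
Proportional shares (ignoring caps): Haddad 2,621,601.16; Halvorsen 1,367,791.91; Dube 1,644,606.94.
Cap binds for Haddad ($2,018,500); balance $3,615,500 reallocated over remaining days 185.
Shares after redistribution: Halvorsen 1,641,632.43 → $1,641,630; Dube 1,973,867.57 → $1,973,870.

Haddad: $2,018,500 | Halvorsen: $1,641,630 | Dube: $1,973,870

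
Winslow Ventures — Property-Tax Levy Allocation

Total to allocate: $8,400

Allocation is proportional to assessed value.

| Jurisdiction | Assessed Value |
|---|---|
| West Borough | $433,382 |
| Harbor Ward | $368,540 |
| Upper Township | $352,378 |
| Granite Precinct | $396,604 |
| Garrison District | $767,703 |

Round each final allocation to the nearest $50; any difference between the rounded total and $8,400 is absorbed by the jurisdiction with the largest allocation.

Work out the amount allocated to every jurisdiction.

Sum of assessed value: 2,318,607.
Pro-rata amounts: West Borough 433,382/2,318,607 × $8,400 = 1,570.08; Harbor Ward 368,540/2,318,607 × $8,400 = 1,335.17; Upper Township 352,378/2,318,607 × $8,400 = 1,276.62; Granite Precinct 396,604/2,318,607 × $8,400 = 1,436.84; Garrison District 767,703/2,318,607 × $8,400 = 2,781.28.
At nearest $50: West Borough $1,550; Harbor Ward $1,350; Upper Township $1,300; Granite Precinct $1,450; Garrison District $2,800. Sum = $8,450.
Difference $8,400 − $8,450 = −$50 applied to largest allocation (Garrison District): Garrison District becomes $2,750.

West Borough: $1,550; Harbor Ward: $1,350; Upper Township: $1,300; Granite Precinct: $1,450; Garrison District: $2,750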